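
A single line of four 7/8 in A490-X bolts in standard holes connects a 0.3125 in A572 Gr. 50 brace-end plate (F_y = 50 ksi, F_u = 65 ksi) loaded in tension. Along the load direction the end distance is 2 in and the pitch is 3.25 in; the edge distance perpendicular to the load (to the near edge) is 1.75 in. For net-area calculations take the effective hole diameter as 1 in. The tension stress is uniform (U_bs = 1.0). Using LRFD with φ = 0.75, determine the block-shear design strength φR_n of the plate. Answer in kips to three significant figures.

Shear plane L_v = 2 + 3·3.25 = 11.75 in; A_gv = 11.75 × 0.3125 = 3.672 in².
A_nv = (11.75 − 3.5·1) × 0.3125 = 2.578 in².
A_nt = (1.75 − 0.5·1) × 0.3125 = 0.3906 in².
0.6 F_u A_nv = 100.5 kips; 0.6 F_y A_gv = 110.2 kips → shear rupture governs the shear term.
R_n = 100.5 + 1.0 × 65 × 0.3906 = 125.9 kips.
Design strength φR_n = 0.75 × 125.9 = 94.5 kips.

94.5 kips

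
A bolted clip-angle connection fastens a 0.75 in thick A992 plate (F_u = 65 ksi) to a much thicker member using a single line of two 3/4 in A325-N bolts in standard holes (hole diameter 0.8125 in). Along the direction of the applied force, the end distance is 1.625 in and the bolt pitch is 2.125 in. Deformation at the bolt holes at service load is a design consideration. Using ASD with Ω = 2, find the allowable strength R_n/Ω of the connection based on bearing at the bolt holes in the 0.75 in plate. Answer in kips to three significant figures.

Per bolt r_n = 1.2 l_c t F_u ≤ 2.4 d t F_u; upper limit = 2.4 × 0.75 × 0.75 × 65 = 87.75 kips.
Edge bolt: l_c = 1.625 − 0.8125/2 = 1.219 in → 1.2 × 1.219 × 0.75 × 65 = 71.3 → r_n = 71.3 kips.
Interior bolts: l_c = 2.125 − 0.8125 = 1.312 in → 1.2 × 1.312 × 0.75 × 65 = 76.78 → r_n = 76.78 kips.
R_n = 1 × 71.3 + 1 × 76.78 = 148.1 kips.
Allowable strength R_n/Ω = 148.1 / 2 = 74 kips.

74 kips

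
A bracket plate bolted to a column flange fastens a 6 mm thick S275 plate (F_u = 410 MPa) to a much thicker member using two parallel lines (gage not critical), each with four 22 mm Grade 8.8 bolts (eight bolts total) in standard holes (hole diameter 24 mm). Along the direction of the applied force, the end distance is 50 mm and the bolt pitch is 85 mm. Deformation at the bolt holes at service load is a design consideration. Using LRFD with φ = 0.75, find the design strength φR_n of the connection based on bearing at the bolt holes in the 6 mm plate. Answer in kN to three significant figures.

Per bolt r_n = 1.2 l_c t F_u ≤ 2.4 d t F_u; upper limit = 2.4 × 22 × 6 × 410 / 1000 = 129.9 kN.
Edge bolt: l_c = 50 − 24/2 = 38 mm → 1.2 × 38 × 6 × 410 / 1000 = 112.2 → r_n = 112.2 kN.
Interior bolts: l_c = 85 − 24 = 61 mm → 1.2 × 61 × 6 × 410 / 1000 = 180.1 → r_n = 129.9 kN.
R_n = 2 × 112.2 + 6 × 129.9 = 1004 kN.
Design strength φR_n = 0.75 × 1004 = 753 kN.

753 kN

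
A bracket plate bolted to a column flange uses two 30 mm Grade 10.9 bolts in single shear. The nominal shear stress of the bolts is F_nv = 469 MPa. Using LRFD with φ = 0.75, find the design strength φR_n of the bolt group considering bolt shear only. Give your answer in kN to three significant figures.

A_b = π × 30² / 4 = 706.9 mm².
R_n = F_nv · A_b · n · n_s = 469 × 706.9 × 2 × 1 / 1000 = 663 kN.
Design strength φR_n = 0.75 × 663 = 497 kN.

497 kN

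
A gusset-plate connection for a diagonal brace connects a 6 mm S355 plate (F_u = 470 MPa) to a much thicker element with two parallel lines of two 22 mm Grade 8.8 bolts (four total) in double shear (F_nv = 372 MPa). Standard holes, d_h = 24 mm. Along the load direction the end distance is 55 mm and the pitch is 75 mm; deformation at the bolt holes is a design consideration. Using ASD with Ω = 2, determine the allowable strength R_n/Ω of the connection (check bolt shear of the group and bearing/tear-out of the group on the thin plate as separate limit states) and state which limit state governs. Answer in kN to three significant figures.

294 kN (bearing governs)

Bolt shear: A_b = π·22²/4 = 380.1 mm²; R_n = 372 × 380.1 × 4 × 2 / 1000 = 1131 kN → 1131 / 2 = 566 kN.
Bearing (1.2 l_c t F_u ≤ 2.4 d t F_u): upper limit = 2.4·22·6·470 / 1000 = 148.9 kN.
  Edge l_c = 55 − 24/2 = 43 → r_n = 145.5 kN; interior l_c = 75 − 24 = 51 → r_n = 148.9 kN.
  R_n,bearing = 2·145.5 + 2·148.9 = 588.8 kN → 588.8 / 2 = 294 kN.
Bearing governs: 294 kN.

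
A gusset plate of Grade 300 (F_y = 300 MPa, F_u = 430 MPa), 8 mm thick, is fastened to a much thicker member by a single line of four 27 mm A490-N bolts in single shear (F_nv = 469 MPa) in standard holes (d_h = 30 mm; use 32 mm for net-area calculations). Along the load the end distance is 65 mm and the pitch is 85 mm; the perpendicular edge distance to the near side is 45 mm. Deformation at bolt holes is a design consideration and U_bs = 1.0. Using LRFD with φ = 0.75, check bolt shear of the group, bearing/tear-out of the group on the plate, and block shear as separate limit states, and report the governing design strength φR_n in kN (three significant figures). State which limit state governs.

397 kN (block shear governs)

Bolt shear: A_b = π·27²/4 = 572.6 mm²; R_n = 469 × 572.6 × 4 × 1 / 1000 = 1074 kN → 0.75 × 1074 = 806 kN.
Bearing: edge l_c = 50, r_n = 206.4 kN; interior l_c = 55, r_n = 222.9 kN; R_n = 206.4 + 3·222.9 = 875.1 kN → 656 kN.
Block shear: A_gv = 2560, A_nv = 1664, A_nt = 232 mm²; R_n = min(0.6F_uA_nv, 0.6F_yA_gv) + U_bs·F_u·A_nt = 529.1 kN → 397 kN.
Block shear governs: 397 kN.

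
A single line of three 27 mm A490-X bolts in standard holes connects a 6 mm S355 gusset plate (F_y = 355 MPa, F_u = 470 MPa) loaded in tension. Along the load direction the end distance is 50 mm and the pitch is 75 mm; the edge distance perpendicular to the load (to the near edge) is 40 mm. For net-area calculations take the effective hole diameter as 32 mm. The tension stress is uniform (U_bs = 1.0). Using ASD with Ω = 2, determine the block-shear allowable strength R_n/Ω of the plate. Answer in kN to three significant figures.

Shear plane L_v = 50 + 2·75 = 200 mm; A_gv = 200 × 6 = 1200 mm².
A_nv = (200 − 2.5·32) × 6 = 720 mm².
A_nt = (40 − 0.5·32) × 6 = 144 mm².
0.6 F_u A_nv = 203 kN; 0.6 F_y A_gv = 255.6 kN → shear rupture governs the shear term.
R_n = 203 + 1.0 × 470 × 144 / 1000 = 270.7 kN.
Allowable strength R_n/Ω = 270.7 / 2 = 135 kN.

135 kN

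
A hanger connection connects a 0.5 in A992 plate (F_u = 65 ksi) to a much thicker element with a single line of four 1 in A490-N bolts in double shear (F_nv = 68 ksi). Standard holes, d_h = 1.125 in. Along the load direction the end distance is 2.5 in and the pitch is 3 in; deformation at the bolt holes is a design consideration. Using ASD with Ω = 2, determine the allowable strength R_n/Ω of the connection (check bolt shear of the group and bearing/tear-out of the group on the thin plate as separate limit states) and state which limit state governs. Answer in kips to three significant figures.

147 kips (bearing governs)

Bolt shear: A_b = π·1²/4 = 0.7854 in²; R_n = 68 × 0.7854 × 4 × 2 = 427.3 kips → 427.3 / 2 = 214 kips.
Bearing (1.2 l_c t F_u ≤ 2.4 d t F_u): upper limit = 2.4·1·0.5·65 = 78 kips.
  Edge l_c = 2.5 − 1.125/2 = 1.938 → r_n = 75.56 kips; interior l_c = 3 − 1.125 = 1.875 → r_n = 73.12 kips.
  R_n,bearing = 1·75.56 + 3·73.12 = 294.9 kips → 294.9 / 2 = 147 kips.
Bearing governs: 147 kips.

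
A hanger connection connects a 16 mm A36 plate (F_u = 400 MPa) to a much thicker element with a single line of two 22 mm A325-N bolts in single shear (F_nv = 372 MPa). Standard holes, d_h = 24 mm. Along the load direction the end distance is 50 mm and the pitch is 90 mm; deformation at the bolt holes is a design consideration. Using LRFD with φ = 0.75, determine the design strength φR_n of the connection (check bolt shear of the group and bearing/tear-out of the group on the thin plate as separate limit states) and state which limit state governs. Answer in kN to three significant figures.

212 kN (bolt shear governs)

Bolt shear: A_b = π·22²/4 = 380.1 mm²; R_n = 372 × 380.1 × 2 × 1 / 1000 = 282.8 kN → 0.75 × 282.8 = 212 kN.
Bearing (1.2 l_c t F_u ≤ 2.4 d t F_u): upper limit = 2.4·22·16·400 / 1000 = 337.9 kN.
  Edge l_c = 50 − 24/2 = 38 → r_n = 291.8 kN; interior l_c = 90 − 24 = 66 → r_n = 337.9 kN.
  R_n,bearing = 1·291.8 + 1·337.9 = 629.8 kN → 0.75 × 629.8 = 472 kN.
Bolt shear governs: 212 kN.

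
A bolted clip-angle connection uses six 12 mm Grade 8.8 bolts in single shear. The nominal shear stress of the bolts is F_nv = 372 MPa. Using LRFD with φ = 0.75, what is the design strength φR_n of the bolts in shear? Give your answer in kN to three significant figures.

189 kN

A_b = π × 12² / 4 = 113.1 mm².
R_n = F_nv · A_b · n · n_s = 372 × 113.1 × 6 × 1 / 1000 = 252.4 kN.
Design strength φR_n = 0.75 × 252.4 = 189 kN.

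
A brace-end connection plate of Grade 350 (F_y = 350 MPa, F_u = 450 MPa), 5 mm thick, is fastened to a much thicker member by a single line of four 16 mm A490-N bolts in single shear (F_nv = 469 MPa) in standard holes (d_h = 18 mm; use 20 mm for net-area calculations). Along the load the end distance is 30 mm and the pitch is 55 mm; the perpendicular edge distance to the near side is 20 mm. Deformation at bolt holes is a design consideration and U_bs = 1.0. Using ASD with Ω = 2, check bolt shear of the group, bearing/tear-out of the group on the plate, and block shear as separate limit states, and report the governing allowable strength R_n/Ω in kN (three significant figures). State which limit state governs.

95.6 kN (block shear governs)

Bolt shear: A_b = π·16²/4 = 201.1 mm²; R_n = 469 × 201.1 × 4 × 1 / 1000 = 377.2 kN → 377.2 / 2 = 189 kN.
Bearing: edge l_c = 21, r_n = 56.7 kN; interior l_c = 37, r_n = 86.4 kN; R_n = 56.7 + 3·86.4 = 315.9 kN → 158 kN.
Block shear: A_gv = 975, A_nv = 625, A_nt = 50 mm²; R_n = min(0.6F_uA_nv, 0.6F_yA_gv) + U_bs·F_u·A_nt = 191.2 kN → 95.6 kN.
Block shear governs: 95.6 kN.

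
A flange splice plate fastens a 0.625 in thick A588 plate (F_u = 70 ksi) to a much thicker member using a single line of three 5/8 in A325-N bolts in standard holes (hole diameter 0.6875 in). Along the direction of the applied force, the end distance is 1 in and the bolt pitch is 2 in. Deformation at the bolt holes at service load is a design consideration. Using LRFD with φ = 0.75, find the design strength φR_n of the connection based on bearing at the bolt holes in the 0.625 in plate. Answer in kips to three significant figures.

Per bolt r_n = 1.2 l_c t F_u ≤ 2.4 d t F_u; upper limit = 2.4 × 0.625 × 0.625 × 70 = 65.62 kips.
Edge bolt: l_c = 1 − 0.6875/2 = 0.6562 in → 1.2 × 0.6562 × 0.625 × 70 = 34.45 → r_n = 34.45 kips.
Interior bolts: l_c = 2 − 0.6875 = 1.312 in → 1.2 × 1.312 × 0.625 × 70 = 68.91 → r_n = 65.62 kips.
R_n = 1 × 34.45 + 2 × 65.62 = 165.7 kips.
Design strength φR_n = 0.75 × 165.7 = 124 kips.

124 kips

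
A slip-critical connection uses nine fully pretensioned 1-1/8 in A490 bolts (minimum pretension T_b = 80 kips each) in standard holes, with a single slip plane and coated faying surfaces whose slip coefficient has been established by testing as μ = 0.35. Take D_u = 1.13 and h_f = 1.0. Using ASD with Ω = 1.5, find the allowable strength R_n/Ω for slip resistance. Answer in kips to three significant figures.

R_n = μ · D_u · h_f · T_b · n_s · n_b = 0.35 × 1.13 × 1.0 × 80 × 1 × 9 = 284.8 kips.
Allowable strength R_n/Ω = 284.8 / 1.5 = 190 kips.

190 kips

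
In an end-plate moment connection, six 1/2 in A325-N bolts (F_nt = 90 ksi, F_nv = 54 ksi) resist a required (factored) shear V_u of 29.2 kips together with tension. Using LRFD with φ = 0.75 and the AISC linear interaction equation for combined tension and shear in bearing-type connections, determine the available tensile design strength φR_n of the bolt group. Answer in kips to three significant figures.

54.7 kips

A_b = π·0.5²/4 = 0.1963 in²; f_rv = 29.2 / (6 × 0.1963) = 24.79 ksi.
F'_nt = 1.3 F_nt − (F_nt / φF_nv) f_rv = 1.3·90 − (90/(0.75·54))·24.79 = 61.92 ksi, capped at F_nt → F'_nt = 61.92 ksi.
R_n = F'_nt · A_b · n = 61.92 × 0.1963 × 6 = 72.95 kips.
Design strength φR_n = 0.75 × 72.95 = 54.7 kips.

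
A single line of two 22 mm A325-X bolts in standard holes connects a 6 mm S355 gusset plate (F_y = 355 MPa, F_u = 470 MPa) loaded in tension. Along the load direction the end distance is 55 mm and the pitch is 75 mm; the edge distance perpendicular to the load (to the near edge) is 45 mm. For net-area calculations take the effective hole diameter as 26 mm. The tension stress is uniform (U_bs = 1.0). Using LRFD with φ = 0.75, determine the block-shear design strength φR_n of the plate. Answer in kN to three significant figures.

183 kN

Shear plane L_v = 55 + 1·75 = 130 mm; A_gv = 130 × 6 = 780 mm².
A_nv = (130 − 1.5·26) × 6 = 546 mm².
A_nt = (45 − 0.5·26) × 6 = 192 mm².
0.6 F_u A_nv = 154 kN; 0.6 F_y A_gv = 166.1 kN → shear rupture governs the shear term.
R_n = 154 + 1.0 × 470 × 192 / 1000 = 244.2 kN.
Design strength φR_n = 0.75 × 244.2 = 183 kN.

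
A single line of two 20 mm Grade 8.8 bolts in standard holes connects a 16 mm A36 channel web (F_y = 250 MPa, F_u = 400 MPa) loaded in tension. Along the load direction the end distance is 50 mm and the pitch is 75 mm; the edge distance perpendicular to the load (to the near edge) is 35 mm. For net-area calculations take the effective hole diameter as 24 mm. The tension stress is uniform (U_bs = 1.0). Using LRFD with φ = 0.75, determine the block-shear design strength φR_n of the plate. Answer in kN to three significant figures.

335 kN

Shear plane L_v = 50 + 1·75 = 125 mm; A_gv = 125 × 16 = 2000 mm².
A_nv = (125 − 1.5·24) × 16 = 1424 mm².
A_nt = (35 − 0.5·24) × 16 = 368 mm².
0.6 F_u A_nv = 341.8 kN; 0.6 F_y A_gv = 300 kN → shear yielding governs the shear term.
R_n = 300 + 1.0 × 400 × 368 / 1000 = 447.2 kN.
Design strength φR_n = 0.75 × 447.2 = 335 kN.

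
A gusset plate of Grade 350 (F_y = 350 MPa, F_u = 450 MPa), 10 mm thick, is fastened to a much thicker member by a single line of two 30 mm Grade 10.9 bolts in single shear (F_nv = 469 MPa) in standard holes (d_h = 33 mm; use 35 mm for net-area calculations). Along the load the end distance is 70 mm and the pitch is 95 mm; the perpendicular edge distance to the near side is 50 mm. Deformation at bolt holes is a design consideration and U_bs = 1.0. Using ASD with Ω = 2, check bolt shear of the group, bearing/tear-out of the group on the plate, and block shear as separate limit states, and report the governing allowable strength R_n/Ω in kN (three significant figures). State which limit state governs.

225 kN (block shear governs)

Bolt shear: A_b = π·30²/4 = 706.9 mm²; R_n = 469 × 706.9 × 2 × 1 / 1000 = 663 kN → 663 / 2 = 332 kN.
Bearing: edge l_c = 53.5, r_n = 288.9 kN; interior l_c = 62, r_n = 324 kN; R_n = 288.9 + 1·324 = 612.9 kN → 306 kN.
Block shear: A_gv = 1650, A_nv = 1125, A_nt = 325 mm²; R_n = min(0.6F_uA_nv, 0.6F_yA_gv) + U_bs·F_u·A_nt = 450 kN → 225 kN.
Block shear governs: 225 kN.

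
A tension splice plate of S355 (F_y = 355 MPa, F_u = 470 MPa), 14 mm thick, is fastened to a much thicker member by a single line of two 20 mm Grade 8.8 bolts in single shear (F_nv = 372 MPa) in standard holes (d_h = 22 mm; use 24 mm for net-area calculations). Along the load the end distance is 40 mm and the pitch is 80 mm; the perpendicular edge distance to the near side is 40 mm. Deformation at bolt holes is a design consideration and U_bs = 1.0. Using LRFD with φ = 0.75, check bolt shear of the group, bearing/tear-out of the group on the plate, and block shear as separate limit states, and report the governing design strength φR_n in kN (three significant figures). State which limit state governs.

Bolt shear: A_b = π·20²/4 = 314.2 mm²; R_n = 372 × 314.2 × 2 × 1 / 1000 = 233.7 kN → 0.75 × 233.7 = 175 kN.
Bearing: edge l_c = 29, r_n = 229 kN; interior l_c = 58, r_n = 315.8 kN; R_n = 229 + 1·315.8 = 544.8 kN → 409 kN.
Block shear: A_gv = 1680, A_nv = 1176, A_nt = 392 mm²; R_n = min(0.6F_uA_nv, 0.6F_yA_gv) + U_bs·F_u·A_nt = 515.9 kN → 387 kN.
Bolt shear governs: 175 kN.

175 kN (bolt shear governs)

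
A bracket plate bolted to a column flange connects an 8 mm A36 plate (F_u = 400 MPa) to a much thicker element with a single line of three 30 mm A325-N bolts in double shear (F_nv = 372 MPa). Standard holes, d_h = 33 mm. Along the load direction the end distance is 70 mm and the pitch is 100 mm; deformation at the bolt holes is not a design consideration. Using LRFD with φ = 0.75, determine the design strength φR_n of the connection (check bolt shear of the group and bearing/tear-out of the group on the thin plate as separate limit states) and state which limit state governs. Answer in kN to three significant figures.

625 kN (bearing governs)

Bolt shear: A_b = π·30²/4 = 706.9 mm²; R_n = 372 × 706.9 × 3 × 2 / 1000 = 1578 kN → 0.75 × 1578 = 1180 kN.
Bearing (1.5 l_c t F_u ≤ 3.0 d t F_u): upper limit = 3.0·30·8·400 / 1000 = 288 kN.
  Edge l_c = 70 − 33/2 = 53.5 → r_n = 256.8 kN; interior l_c = 100 − 33 = 67 → r_n = 288 kN.
  R_n,bearing = 1·256.8 + 2·288 = 832.8 kN → 0.75 × 832.8 = 625 kN.
Bearing governs: 625 kN.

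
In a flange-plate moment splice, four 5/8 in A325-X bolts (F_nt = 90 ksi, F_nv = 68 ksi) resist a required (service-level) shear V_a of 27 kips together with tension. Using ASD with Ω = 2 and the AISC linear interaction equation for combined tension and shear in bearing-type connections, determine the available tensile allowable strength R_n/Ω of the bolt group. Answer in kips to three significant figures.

A_b = π·0.625²/4 = 0.3068 in²; f_rv = 27 / (4 × 0.3068) = 22 ksi.
F'_nt = 1.3 F_nt − (Ω F_nt / F_nv) f_rv = 1.3·90 − (2·90/68)·22 = 58.76 ksi, capped at F_nt → F'_nt = 58.76 ksi.
R_n = F'_nt · A_b · n = 58.76 × 0.3068 × 4 = 72.11 kips.
Allowable strength R_n/Ω = 72.11 / 2 = 36.1 kips.

36.1 kips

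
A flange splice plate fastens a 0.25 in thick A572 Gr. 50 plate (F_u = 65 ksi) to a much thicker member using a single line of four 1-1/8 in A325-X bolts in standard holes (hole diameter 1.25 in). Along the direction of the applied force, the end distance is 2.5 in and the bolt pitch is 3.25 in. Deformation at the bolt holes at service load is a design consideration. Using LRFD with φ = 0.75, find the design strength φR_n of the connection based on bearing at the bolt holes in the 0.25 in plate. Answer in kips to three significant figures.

115 kips

Per bolt r_n = 1.2 l_c t F_u ≤ 2.4 d t F_u; upper limit = 2.4 × 1.125 × 0.25 × 65 = 43.87 kips.
Edge bolt: l_c = 2.5 − 1.25/2 = 1.875 in → 1.2 × 1.875 × 0.25 × 65 = 36.56 → r_n = 36.56 kips.
Interior bolts: l_c = 3.25 − 1.25 = 2 in → 1.2 × 2 × 0.25 × 65 = 39 → r_n = 39 kips.
R_n = 1 × 36.56 + 3 × 39 = 153.6 kips.
Design strength φR_n = 0.75 × 153.6 = 115 kips.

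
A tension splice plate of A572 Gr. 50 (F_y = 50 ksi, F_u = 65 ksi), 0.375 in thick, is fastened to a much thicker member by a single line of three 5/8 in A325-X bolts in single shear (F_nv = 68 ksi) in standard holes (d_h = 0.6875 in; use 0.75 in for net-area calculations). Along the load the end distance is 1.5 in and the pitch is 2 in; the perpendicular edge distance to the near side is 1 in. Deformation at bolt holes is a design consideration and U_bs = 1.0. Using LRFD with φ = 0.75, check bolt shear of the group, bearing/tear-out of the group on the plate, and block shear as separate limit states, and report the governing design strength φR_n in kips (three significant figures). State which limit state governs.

46.9 kips (bolt shear governs)

Bolt shear: A_b = π·0.625²/4 = 0.3068 in²; R_n = 68 × 0.3068 × 3 × 1 = 62.59 kips → 0.75 × 62.59 = 46.9 kips.
Bearing: edge l_c = 1.156, r_n = 33.82 kips; interior l_c = 1.312, r_n = 36.56 kips; R_n = 33.82 + 2·36.56 = 106.9 kips → 80.2 kips.
Block shear: A_gv = 2.062, A_nv = 1.359, A_nt = 0.2344 in²; R_n = min(0.6F_uA_nv, 0.6F_yA_gv) + U_bs·F_u·A_nt = 68.25 kips → 51.2 kips.
Bolt shear governs: 46.9 kips.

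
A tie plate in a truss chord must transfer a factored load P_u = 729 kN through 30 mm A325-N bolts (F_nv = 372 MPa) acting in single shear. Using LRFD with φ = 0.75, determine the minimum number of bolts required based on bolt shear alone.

4 bolts

A_b = π·30²/4 = 706.9 mm².
Per-bolt design strength φR_n = 0.75 × 372 × 706.9 × 1 / 1000 = 197.2 kN.
n ≥ 729 / 197.2 = 3.697 → use 4 bolts.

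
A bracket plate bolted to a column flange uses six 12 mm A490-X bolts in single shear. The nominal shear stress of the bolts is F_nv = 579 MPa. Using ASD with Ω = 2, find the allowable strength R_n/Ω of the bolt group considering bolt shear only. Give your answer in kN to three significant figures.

196 kN

A_b = π × 12² / 4 = 113.1 mm².
R_n = F_nv · A_b · n · n_s = 579 × 113.1 × 6 × 1 / 1000 = 392.9 kN.
Allowable strength R_n/Ω = 392.9 / 2 = 196 kN.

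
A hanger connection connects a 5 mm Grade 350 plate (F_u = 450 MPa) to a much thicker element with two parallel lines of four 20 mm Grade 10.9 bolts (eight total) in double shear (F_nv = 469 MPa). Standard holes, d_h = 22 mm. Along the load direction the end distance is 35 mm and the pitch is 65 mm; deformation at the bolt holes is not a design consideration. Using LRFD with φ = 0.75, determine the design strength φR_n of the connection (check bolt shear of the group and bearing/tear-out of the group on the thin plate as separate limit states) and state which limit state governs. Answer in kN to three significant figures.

729 kN (bearing governs)

Bolt shear: A_b = π·20²/4 = 314.2 mm²; R_n = 469 × 314.2 × 8 × 2 / 1000 = 2357 kN → 0.75 × 2357 = 1770 kN.
Bearing (1.5 l_c t F_u ≤ 3.0 d t F_u): upper limit = 3.0·20·5·450 / 1000 = 135 kN.
  Edge l_c = 35 − 22/2 = 24 → r_n = 81 kN; interior l_c = 65 − 22 = 43 → r_n = 135 kN.
  R_n,bearing = 2·81 + 6·135 = 972 kN → 0.75 × 972 = 729 kN.
Bearing governs: 729 kN.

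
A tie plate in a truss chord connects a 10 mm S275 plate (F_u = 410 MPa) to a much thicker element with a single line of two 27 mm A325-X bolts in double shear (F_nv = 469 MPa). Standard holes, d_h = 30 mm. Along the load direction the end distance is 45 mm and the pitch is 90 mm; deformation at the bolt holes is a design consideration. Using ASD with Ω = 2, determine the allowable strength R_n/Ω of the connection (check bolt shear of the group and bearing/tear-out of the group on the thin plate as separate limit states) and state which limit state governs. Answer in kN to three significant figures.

207 kN (bearing governs)

Bolt shear: A_b = π·27²/4 = 572.6 mm²; R_n = 469 × 572.6 × 2 × 2 / 1000 = 1074 kN → 1074 / 2 = 537 kN.
Bearing (1.2 l_c t F_u ≤ 2.4 d t F_u): upper limit = 2.4·27·10·410 / 1000 = 265.7 kN.
  Edge l_c = 45 − 30/2 = 30 → r_n = 147.6 kN; interior l_c = 90 − 30 = 60 → r_n = 265.7 kN.
  R_n,bearing = 1·147.6 + 1·265.7 = 413.3 kN → 413.3 / 2 = 207 kN.
Bearing governs: 207 kN.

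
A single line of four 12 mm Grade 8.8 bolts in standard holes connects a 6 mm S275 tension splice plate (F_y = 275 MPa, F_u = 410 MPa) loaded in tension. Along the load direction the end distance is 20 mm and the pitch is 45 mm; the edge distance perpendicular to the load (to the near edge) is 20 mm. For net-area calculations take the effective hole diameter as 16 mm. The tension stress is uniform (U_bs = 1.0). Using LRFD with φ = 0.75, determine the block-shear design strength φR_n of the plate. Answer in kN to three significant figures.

Shear plane L_v = 20 + 3·45 = 155 mm; A_gv = 155 × 6 = 930 mm².
A_nv = (155 − 3.5·16) × 6 = 594 mm².
A_nt = (20 − 0.5·16) × 6 = 72 mm².
0.6 F_u A_nv = 146.1 kN; 0.6 F_y A_gv = 153.5 kN → shear rupture governs the shear term.
R_n = 146.1 + 1.0 × 410 × 72 / 1000 = 175.6 kN.
Design strength φR_n = 0.75 × 175.6 = 132 kN.

132 kN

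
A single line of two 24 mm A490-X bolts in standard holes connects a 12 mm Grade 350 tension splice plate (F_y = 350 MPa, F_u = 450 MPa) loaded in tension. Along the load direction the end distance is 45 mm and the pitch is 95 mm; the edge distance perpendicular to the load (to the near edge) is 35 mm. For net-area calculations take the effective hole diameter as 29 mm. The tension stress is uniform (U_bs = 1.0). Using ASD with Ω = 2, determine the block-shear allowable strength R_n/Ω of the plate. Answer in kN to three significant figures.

212 kN

Shear plane L_v = 45 + 1·95 = 140 mm; A_gv = 140 × 12 = 1680 mm².
A_nv = (140 − 1.5·29) × 12 = 1158 mm².
A_nt = (35 − 0.5·29) × 12 = 246 mm².
0.6 F_u A_nv = 312.7 kN; 0.6 F_y A_gv = 352.8 kN → shear rupture governs the shear term.
R_n = 312.7 + 1.0 × 450 × 246 / 1000 = 423.4 kN.
Allowable strength R_n/Ω = 423.4 / 2 = 212 kN.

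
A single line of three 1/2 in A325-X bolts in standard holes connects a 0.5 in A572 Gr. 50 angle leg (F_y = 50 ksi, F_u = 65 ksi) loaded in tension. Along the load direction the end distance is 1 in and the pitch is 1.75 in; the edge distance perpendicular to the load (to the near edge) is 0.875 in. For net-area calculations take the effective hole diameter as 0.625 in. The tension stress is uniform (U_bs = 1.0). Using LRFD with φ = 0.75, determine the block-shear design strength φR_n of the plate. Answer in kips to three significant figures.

56.7 kips

Shear plane L_v = 1 + 2·1.75 = 4.5 in; A_gv = 4.5 × 0.5 = 2.25 in².
A_nv = (4.5 − 2.5·0.625) × 0.5 = 1.469 in².
A_nt = (0.875 − 0.5·0.625) × 0.5 = 0.2812 in².
0.6 F_u A_nv = 57.28 kips; 0.6 F_y A_gv = 67.5 kips → shear rupture governs the shear term.
R_n = 57.28 + 1.0 × 65 × 0.2812 = 75.56 kips.
Design strength φR_n = 0.75 × 75.56 = 56.7 kips.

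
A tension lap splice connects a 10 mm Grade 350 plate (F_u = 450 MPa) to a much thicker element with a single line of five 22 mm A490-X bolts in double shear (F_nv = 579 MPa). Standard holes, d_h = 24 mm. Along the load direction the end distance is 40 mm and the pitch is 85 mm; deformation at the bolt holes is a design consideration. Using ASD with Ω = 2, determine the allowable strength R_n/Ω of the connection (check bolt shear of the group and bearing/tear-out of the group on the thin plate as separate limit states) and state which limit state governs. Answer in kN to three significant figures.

Bolt shear: A_b = π·22²/4 = 380.1 mm²; R_n = 579 × 380.1 × 5 × 2 / 1000 = 2201 kN → 2201 / 2 = 1100 kN.
Bearing (1.2 l_c t F_u ≤ 2.4 d t F_u): upper limit = 2.4·22·10·450 / 1000 = 237.6 kN.
  Edge l_c = 40 − 24/2 = 28 → r_n = 151.2 kN; interior l_c = 85 − 24 = 61 → r_n = 237.6 kN.
  R_n,bearing = 1·151.2 + 4·237.6 = 1102 kN → 1102 / 2 = 551 kN.
Bearing governs: 551 kN.

551 kN (bearing governs)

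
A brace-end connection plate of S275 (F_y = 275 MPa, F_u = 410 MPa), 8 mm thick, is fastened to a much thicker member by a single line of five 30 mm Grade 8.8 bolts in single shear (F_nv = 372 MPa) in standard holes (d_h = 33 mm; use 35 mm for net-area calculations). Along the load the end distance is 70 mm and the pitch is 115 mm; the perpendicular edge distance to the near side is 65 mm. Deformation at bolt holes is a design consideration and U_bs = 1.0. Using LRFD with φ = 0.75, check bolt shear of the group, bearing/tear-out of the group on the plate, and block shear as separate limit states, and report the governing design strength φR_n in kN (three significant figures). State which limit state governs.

Bolt shear: A_b = π·30²/4 = 706.9 mm²; R_n = 372 × 706.9 × 5 × 1 / 1000 = 1315 kN → 0.75 × 1315 = 986 kN.
Bearing: edge l_c = 53.5, r_n = 210.6 kN; interior l_c = 82, r_n = 236.2 kN; R_n = 210.6 + 4·236.2 = 1155 kN → 866 kN.
Block shear: A_gv = 4240, A_nv = 2980, A_nt = 380 mm²; R_n = min(0.6F_uA_nv, 0.6F_yA_gv) + U_bs·F_u·A_nt = 855.4 kN → 642 kN.
Block shear governs: 642 kN.

642 kN (block shear governs)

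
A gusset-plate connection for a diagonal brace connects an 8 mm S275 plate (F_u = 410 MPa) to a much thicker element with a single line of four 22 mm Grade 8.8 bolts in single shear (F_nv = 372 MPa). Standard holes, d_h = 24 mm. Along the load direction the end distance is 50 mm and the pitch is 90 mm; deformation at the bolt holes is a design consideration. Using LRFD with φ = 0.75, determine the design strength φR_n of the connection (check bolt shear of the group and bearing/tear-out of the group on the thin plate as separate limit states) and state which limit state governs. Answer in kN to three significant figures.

424 kN (bolt shear governs)

Bolt shear: A_b = π·22²/4 = 380.1 mm²; R_n = 372 × 380.1 × 4 × 1 / 1000 = 565.6 kN → 0.75 × 565.6 = 424 kN.
Bearing (1.2 l_c t F_u ≤ 2.4 d t F_u): upper limit = 2.4·22·8·410 / 1000 = 173.2 kN.
  Edge l_c = 50 − 24/2 = 38 → r_n = 149.6 kN; interior l_c = 90 − 24 = 66 → r_n = 173.2 kN.
  R_n,bearing = 1·149.6 + 3·173.2 = 669.1 kN → 0.75 × 669.1 = 502 kN.
Bolt shear governs: 424 kN.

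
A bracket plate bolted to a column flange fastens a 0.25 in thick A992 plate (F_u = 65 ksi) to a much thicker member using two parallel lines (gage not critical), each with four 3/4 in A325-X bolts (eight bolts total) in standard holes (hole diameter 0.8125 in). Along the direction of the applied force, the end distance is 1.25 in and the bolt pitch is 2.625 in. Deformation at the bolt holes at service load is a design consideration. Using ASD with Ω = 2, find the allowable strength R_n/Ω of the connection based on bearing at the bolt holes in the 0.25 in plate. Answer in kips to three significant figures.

104 kips

Per bolt r_n = 1.2 l_c t F_u ≤ 2.4 d t F_u; upper limit = 2.4 × 0.75 × 0.25 × 65 = 29.25 kips.
Edge bolt: l_c = 1.25 − 0.8125/2 = 0.8438 in → 1.2 × 0.8438 × 0.25 × 65 = 16.45 → r_n = 16.45 kips.
Interior bolts: l_c = 2.625 − 0.8125 = 1.812 in → 1.2 × 1.812 × 0.25 × 65 = 35.34 → r_n = 29.25 kips.
R_n = 2 × 16.45 + 6 × 29.25 = 208.4 kips.
Allowable strength R_n/Ω = 208.4 / 2 = 104 kips.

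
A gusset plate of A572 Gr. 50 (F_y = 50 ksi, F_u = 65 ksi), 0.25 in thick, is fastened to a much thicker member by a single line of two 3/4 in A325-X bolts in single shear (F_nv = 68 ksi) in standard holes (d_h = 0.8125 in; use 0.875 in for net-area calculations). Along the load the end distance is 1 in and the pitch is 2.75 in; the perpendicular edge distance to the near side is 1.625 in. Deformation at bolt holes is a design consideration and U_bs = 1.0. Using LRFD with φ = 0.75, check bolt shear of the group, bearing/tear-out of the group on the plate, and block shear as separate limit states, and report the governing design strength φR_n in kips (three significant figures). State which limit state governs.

30.6 kips (bearing governs)

Bolt shear: A_b = π·0.75²/4 = 0.4418 in²; R_n = 68 × 0.4418 × 2 × 1 = 60.08 kips → 0.75 × 60.08 = 45.1 kips.
Bearing: edge l_c = 0.5938, r_n = 11.58 kips; interior l_c = 1.938, r_n = 29.25 kips; R_n = 11.58 + 1·29.25 = 40.83 kips → 30.6 kips.
Block shear: A_gv = 0.9375, A_nv = 0.6094, A_nt = 0.2969 in²; R_n = min(0.6F_uA_nv, 0.6F_yA_gv) + U_bs·F_u·A_nt = 43.06 kips → 32.3 kips.
Bearing governs: 30.6 kips.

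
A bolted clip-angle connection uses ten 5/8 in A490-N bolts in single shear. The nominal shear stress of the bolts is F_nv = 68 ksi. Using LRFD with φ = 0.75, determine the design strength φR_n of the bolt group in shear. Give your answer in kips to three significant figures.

156 kips

A_b = π × 0.625² / 4 = 0.3068 in².
R_n = F_nv · A_b · n · n_s = 68 × 0.3068 × 10 × 1 = 208.6 kips.
Design strength φR_n = 0.75 × 208.6 = 156 kips.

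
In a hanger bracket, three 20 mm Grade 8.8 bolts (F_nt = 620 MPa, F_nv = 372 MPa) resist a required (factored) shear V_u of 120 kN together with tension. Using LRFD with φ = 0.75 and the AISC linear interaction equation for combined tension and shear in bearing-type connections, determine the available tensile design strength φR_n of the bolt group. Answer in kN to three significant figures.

370 kN

A_b = π·20²/4 = 314.2 mm²; f_rv = 120 × 1000 / (3 × 314.2) = 127.3 MPa.
F'_nt = 1.3 F_nt − (F_nt / φF_nv) f_rv = 1.3·620 − (620/(0.75·372))·127.3 = 523.1 MPa, capped at F_nt → F'_nt = 523.1 MPa.
R_n = F'_nt · A_b · n = 523.1 × 314.2 × 3 / 1000 = 493 kN.
Design strength φR_n = 0.75 × 493 = 370 kN.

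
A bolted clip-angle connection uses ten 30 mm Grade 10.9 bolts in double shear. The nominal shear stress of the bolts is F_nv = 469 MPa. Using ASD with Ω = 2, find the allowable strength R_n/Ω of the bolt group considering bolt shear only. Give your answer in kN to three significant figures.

3320 kN

A_b = π × 30² / 4 = 706.9 mm².
R_n = F_nv · A_b · n · n_s = 469 × 706.9 × 10 × 2 / 1000 = 6630 kN.
Allowable strength R_n/Ω = 6630 / 2 = 3320 kN.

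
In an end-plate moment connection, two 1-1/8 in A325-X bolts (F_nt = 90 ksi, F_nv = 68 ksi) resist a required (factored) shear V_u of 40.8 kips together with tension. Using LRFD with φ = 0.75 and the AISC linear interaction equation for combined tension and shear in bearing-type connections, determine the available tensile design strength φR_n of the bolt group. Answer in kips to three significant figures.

A_b = π·1.125²/4 = 0.994 in²; f_rv = 40.8 / (2 × 0.994) = 20.52 ksi.
F'_nt = 1.3 F_nt − (F_nt / φF_nv) f_rv = 1.3·90 − (90/(0.75·68))·20.52 = 80.78 ksi, capped at F_nt → F'_nt = 80.78 ksi.
R_n = F'_nt · A_b · n = 80.78 × 0.994 × 2 = 160.6 kips.
Design strength φR_n = 0.75 × 160.6 = 120 kips.

120 kips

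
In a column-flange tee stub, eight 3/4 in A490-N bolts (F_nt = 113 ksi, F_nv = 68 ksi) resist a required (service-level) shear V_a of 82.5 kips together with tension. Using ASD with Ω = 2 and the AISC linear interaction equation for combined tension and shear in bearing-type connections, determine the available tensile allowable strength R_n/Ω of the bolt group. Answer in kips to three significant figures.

A_b = π·0.75²/4 = 0.4418 in²; f_rv = 82.5 / (8 × 0.4418) = 23.34 ksi.
F'_nt = 1.3 F_nt − (Ω F_nt / F_nv) f_rv = 1.3·113 − (2·113/68)·23.34 = 69.32 ksi, capped at F_nt → F'_nt = 69.32 ksi.
R_n = F'_nt · A_b · n = 69.32 × 0.4418 × 8 = 245 kips.
Allowable strength R_n/Ω = 245 / 2 = 122 kips.

122 kips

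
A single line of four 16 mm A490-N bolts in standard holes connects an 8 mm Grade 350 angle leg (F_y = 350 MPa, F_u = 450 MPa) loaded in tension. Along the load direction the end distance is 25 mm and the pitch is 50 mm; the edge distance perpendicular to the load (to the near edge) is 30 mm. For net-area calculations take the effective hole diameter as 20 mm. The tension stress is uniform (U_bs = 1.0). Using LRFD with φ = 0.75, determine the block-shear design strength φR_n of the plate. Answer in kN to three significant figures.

224 kN

Shear plane L_v = 25 + 3·50 = 175 mm; A_gv = 175 × 8 = 1400 mm².
A_nv = (175 − 3.5·20) × 8 = 840 mm².
A_nt = (30 − 0.5·20) × 8 = 160 mm².
0.6 F_u A_nv = 226.8 kN; 0.6 F_y A_gv = 294 kN → shear rupture governs the shear term.
R_n = 226.8 + 1.0 × 450 × 160 / 1000 = 298.8 kN.
Design strength φR_n = 0.75 × 298.8 = 224 kN.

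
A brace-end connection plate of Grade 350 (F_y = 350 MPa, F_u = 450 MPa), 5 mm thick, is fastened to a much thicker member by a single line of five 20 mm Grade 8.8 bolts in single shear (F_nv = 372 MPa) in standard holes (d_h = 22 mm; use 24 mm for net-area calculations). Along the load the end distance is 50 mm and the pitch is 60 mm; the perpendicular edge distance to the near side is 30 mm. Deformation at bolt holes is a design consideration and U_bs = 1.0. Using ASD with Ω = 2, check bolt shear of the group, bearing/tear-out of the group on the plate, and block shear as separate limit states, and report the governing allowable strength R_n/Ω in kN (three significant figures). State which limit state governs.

Bolt shear: A_b = π·20²/4 = 314.2 mm²; R_n = 372 × 314.2 × 5 × 1 / 1000 = 584.3 kN → 584.3 / 2 = 292 kN.
Bearing: edge l_c = 39, r_n = 105.3 kN; interior l_c = 38, r_n = 102.6 kN; R_n = 105.3 + 4·102.6 = 515.7 kN → 258 kN.
Block shear: A_gv = 1450, A_nv = 910, A_nt = 90 mm²; R_n = min(0.6F_uA_nv, 0.6F_yA_gv) + U_bs·F_u·A_nt = 286.2 kN → 143 kN.
Block shear governs: 143 kN.

143 kN (block shear governs)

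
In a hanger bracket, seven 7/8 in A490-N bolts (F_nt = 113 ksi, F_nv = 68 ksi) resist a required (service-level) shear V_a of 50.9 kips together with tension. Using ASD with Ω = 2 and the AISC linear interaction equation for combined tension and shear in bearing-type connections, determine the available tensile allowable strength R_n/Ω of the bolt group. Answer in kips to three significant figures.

A_b = π·0.875²/4 = 0.6013 in²; f_rv = 50.9 / (7 × 0.6013) = 12.09 ksi.
F'_nt = 1.3 F_nt − (Ω F_nt / F_nv) f_rv = 1.3·113 − (2·113/68)·12.09 = 106.7 ksi, capped at F_nt → F'_nt = 106.7 ksi.
R_n = F'_nt · A_b · n = 106.7 × 0.6013 × 7 = 449.2 kips.
Allowable strength R_n/Ω = 449.2 / 2 = 225 kips.

225 kips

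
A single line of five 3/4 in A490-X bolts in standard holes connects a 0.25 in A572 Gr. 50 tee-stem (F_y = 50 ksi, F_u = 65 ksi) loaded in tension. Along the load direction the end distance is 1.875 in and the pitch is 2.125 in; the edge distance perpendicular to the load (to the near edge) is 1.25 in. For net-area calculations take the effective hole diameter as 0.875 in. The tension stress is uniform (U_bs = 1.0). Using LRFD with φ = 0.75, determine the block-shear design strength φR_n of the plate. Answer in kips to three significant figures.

57 kips

Shear plane L_v = 1.875 + 4·2.125 = 10.38 in; A_gv = 10.38 × 0.25 = 2.594 in².
A_nv = (10.38 − 4.5·0.875) × 0.25 = 1.609 in².
A_nt = (1.25 − 0.5·0.875) × 0.25 = 0.2031 in².
0.6 F_u A_nv = 62.77 kips; 0.6 F_y A_gv = 77.81 kips → shear rupture governs the shear term.
R_n = 62.77 + 1.0 × 65 × 0.2031 = 75.97 kips.
Design strength φR_n = 0.75 × 75.97 = 57 kips.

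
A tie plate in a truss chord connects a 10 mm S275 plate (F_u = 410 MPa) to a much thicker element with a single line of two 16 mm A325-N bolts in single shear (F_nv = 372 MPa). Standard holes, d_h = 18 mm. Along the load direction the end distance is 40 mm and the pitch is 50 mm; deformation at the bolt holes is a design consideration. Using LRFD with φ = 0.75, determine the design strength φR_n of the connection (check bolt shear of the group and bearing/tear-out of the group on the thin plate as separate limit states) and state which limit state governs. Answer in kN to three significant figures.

Bolt shear: A_b = π·16²/4 = 201.1 mm²; R_n = 372 × 201.1 × 2 × 1 / 1000 = 149.6 kN → 0.75 × 149.6 = 112 kN.
Bearing (1.2 l_c t F_u ≤ 2.4 d t F_u): upper limit = 2.4·16·10·410 / 1000 = 157.4 kN.
  Edge l_c = 40 − 18/2 = 31 → r_n = 152.5 kN; interior l_c = 50 − 18 = 32 → r_n = 157.4 kN.
  R_n,bearing = 1·152.5 + 1·157.4 = 310 kN → 0.75 × 310 = 232 kN.
Bolt shear governs: 112 kN.

112 kN (bolt shear governs)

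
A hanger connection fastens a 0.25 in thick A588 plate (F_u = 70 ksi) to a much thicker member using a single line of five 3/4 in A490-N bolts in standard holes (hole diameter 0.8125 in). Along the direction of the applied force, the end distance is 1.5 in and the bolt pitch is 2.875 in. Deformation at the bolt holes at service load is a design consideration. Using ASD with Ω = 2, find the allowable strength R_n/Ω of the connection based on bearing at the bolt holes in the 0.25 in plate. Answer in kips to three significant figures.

74.5 kips

Per bolt r_n = 1.2 l_c t F_u ≤ 2.4 d t F_u; upper limit = 2.4 × 0.75 × 0.25 × 70 = 31.5 kips.
Edge bolt: l_c = 1.5 − 0.8125/2 = 1.094 in → 1.2 × 1.094 × 0.25 × 70 = 22.97 → r_n = 22.97 kips.
Interior bolts: l_c = 2.875 − 0.8125 = 2.062 in → 1.2 × 2.062 × 0.25 × 70 = 43.31 → r_n = 31.5 kips.
R_n = 1 × 22.97 + 4 × 31.5 = 149 kips.
Allowable strength R_n/Ω = 149 / 2 = 74.5 kips.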